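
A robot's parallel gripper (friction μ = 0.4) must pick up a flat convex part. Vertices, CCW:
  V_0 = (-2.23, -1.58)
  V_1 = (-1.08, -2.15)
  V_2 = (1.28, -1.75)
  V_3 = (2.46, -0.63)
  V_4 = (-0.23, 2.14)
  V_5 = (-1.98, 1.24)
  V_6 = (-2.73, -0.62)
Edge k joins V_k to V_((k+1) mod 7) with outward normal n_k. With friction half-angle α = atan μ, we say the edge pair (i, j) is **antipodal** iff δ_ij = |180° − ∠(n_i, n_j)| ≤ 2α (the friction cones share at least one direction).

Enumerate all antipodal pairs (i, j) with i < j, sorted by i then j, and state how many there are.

count = 5; pairs: (0,3), (1,4), (2,4), (2,5), (3,6)

α = atan 0.4 = 21.80°;  2α = 43.60°
n_0 = (-0.4441, -0.8960)
n_1 = (+0.1671, -0.9859)
n_2 = (+0.6884, -0.7253)
n_3 = (+0.7174, +0.6967)
n_4 = (-0.4573, +0.8893)
n_5 = (-0.9274, +0.3740)
n_6 = (-0.8869, -0.4619)
  (0,1): δ = 144.01°  ·
  (0,2): δ = 110.13°  ·
  (0,3): δ = 19.47°  ✓
  (0,4): δ = 53.58°  ·
  (0,5): δ = 94.40°  ·
  (0,6): δ = 143.88°  ·
  (1,2): δ = 146.11°  ·
  (1,3): δ = 55.46°  ·
  (1,4): δ = 17.60°  ✓
  (1,5): δ = 58.42°  ·
  (1,6): δ = 107.89°  ·
  (2,3): δ = 89.35°  ·
  (2,4): δ = 16.29°  ✓
  (2,5): δ = 24.53°  ✓
  (2,6): δ = 74.01°  ·
  (3,4): δ = 106.94°  ·
  (3,5): δ = 66.12°  ·
  (3,6): δ = 16.65°  ✓
  (4,5): δ = 139.18°  ·
  (4,6): δ = 89.70°  ·
  (5,6): δ = 130.53°  ·
antipodal pairs: 5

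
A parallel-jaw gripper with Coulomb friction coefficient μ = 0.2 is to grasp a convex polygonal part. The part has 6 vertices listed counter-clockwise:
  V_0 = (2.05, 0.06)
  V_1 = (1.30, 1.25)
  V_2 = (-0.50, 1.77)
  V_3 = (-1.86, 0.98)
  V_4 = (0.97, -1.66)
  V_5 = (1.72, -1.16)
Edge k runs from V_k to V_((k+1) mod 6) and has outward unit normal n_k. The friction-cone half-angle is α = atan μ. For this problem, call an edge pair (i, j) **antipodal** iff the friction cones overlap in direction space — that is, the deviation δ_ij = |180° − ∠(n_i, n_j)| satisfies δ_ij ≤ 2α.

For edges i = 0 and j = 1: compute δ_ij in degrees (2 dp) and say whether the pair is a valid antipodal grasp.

δ = 138.33°, invalid

α = atan 0.2 = 11.31°;  2α = 22.62°
edge 0: e_0 = (-0.75, +1.19);  n_0 = (+0.8460, +0.5332)
edge 1: e_1 = (-1.80, +0.52);  n_1 = (+0.2775, +0.9607)
∠(n_0, n_1) = 41.67°
δ = |180° − 41.67°| = 138.33°
138.33° > 2α = 22.62°  →  invalid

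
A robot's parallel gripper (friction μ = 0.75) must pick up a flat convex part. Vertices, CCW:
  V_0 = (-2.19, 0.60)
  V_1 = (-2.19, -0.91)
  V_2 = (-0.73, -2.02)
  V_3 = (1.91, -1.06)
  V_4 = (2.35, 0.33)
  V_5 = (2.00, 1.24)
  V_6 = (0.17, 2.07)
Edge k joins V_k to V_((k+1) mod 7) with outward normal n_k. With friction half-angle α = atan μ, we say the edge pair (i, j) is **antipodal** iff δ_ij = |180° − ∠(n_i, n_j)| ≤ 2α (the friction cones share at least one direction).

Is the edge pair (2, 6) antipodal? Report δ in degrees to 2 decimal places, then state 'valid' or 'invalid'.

α = atan 0.75 = 36.87°;  2α = 73.74°
edge 2: e_2 = (+2.64, +0.96);  n_2 = (+0.3417, -0.9398)
edge 6: e_6 = (-2.36, -1.47);  n_6 = (-0.5287, +0.8488)
∠(n_2, n_6) = 168.07°
δ = |180° − 168.07°| = 11.93°
11.93° ≤ 2α = 73.74°  →  valid

δ = 11.93°, valid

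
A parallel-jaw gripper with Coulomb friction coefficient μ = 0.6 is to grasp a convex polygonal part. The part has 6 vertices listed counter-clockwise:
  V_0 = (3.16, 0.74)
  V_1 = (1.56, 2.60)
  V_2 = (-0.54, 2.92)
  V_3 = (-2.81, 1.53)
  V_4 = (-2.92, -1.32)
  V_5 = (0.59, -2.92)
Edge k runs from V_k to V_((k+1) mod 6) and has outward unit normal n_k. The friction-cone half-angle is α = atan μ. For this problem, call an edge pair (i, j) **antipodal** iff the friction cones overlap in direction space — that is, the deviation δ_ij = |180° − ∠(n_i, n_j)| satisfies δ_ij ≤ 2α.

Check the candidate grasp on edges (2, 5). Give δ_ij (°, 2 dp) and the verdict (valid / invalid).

δ = 23.44°, valid

α = atan 0.6 = 30.96°;  2α = 61.93°
edge 2: e_2 = (-2.27, -1.39);  n_2 = (-0.5222, +0.8528)
edge 5: e_5 = (+2.57, +3.66);  n_5 = (+0.8184, -0.5747)
∠(n_2, n_5) = 156.56°
δ = |180° − 156.56°| = 23.44°
23.44° ≤ 2α = 61.93°  →  valid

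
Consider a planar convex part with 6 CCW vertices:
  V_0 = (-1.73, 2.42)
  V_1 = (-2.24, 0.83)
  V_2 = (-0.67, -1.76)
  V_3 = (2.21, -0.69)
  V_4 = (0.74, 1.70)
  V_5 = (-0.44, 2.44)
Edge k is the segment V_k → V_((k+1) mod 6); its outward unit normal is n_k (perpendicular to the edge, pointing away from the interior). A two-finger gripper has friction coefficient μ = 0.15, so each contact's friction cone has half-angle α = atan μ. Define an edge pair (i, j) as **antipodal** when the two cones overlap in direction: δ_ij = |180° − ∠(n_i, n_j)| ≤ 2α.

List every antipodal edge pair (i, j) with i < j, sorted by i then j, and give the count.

α = atan 0.15 = 8.53°;  2α = 17.06°
n_0 = (-0.9522, +0.3054)
n_1 = (-0.8552, -0.5184)
n_2 = (+0.3483, -0.9374)
n_3 = (+0.8518, +0.5239)
n_4 = (+0.5313, +0.8472)
n_5 = (-0.0155, +0.9999)
  (0,1): δ = 130.99°  ·
  (0,2): δ = 51.83°  ·
  (0,3): δ = 49.38°  ·
  (0,4): δ = 75.69°  ·
  (0,5): δ = 108.67°  ·
  (1,2): δ = 100.84°  ·
  (1,3): δ = 0.37°  ✓
  (1,4): δ = 26.68°  ·
  (1,5): δ = 59.66°  ·
  (2,3): δ = 78.79°  ·
  (2,4): δ = 52.47°  ·
  (2,5): δ = 19.49°  ·
  (3,4): δ = 153.69°  ·
  (3,5): δ = 120.71°  ·
  (4,5): δ = 147.02°  ·
antipodal pairs: 1

count = 1; pairs: (1,3)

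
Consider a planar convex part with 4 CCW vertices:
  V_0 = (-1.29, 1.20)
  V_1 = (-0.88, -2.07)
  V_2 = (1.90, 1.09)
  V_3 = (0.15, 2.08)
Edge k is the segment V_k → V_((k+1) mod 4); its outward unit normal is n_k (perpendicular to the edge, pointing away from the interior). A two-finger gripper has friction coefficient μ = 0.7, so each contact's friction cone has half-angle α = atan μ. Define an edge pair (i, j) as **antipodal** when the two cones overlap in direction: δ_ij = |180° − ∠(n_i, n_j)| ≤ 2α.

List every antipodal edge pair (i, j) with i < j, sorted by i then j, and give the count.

α = atan 0.7 = 34.99°;  2α = 69.98°
n_0 = (-0.9922, -0.1244)
n_1 = (+0.7508, -0.6605)
n_2 = (+0.4924, +0.8704)
n_3 = (-0.5215, +0.8533)
  (0,1): δ = 48.49°  ✓
  (0,2): δ = 53.36°  ✓
  (0,3): δ = 114.28°  ·
  (1,2): δ = 78.16°  ·
  (1,3): δ = 17.23°  ✓
  (2,3): δ = 119.07°  ·
antipodal pairs: 3

count = 3; pairs: (0,1), (0,2), (1,3)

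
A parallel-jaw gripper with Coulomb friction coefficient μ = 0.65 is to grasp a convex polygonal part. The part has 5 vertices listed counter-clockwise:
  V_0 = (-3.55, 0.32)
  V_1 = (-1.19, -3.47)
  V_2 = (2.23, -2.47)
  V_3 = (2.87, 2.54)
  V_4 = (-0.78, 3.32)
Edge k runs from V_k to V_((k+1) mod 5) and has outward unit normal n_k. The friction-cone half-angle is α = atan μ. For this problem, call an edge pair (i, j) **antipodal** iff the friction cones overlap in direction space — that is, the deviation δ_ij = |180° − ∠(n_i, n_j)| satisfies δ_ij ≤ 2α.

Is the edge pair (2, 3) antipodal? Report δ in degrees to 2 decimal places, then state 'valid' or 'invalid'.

δ = 94.78°, invalid

α = atan 0.65 = 33.02°;  2α = 66.05°
edge 2: e_2 = (+0.64, +5.01);  n_2 = (+0.9919, -0.1267)
edge 3: e_3 = (-3.65, +0.78);  n_3 = (+0.2090, +0.9779)
∠(n_2, n_3) = 85.22°
δ = |180° − 85.22°| = 94.78°
94.78° > 2α = 66.05°  →  invalid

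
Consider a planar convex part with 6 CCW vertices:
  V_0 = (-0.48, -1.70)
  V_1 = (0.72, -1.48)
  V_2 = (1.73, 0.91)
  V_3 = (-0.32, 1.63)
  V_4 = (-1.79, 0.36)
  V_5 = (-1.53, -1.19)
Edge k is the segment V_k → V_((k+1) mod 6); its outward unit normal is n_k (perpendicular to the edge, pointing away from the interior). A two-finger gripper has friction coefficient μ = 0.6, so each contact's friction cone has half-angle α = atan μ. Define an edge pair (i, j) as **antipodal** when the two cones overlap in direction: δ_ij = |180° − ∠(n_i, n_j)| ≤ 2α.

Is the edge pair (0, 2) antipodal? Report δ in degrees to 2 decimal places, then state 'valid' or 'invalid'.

α = atan 0.6 = 30.96°;  2α = 61.93°
edge 0: e_0 = (+1.20, +0.22);  n_0 = (+0.1803, -0.9836)
edge 2: e_2 = (-2.05, +0.72);  n_2 = (+0.3314, +0.9435)
∠(n_0, n_2) = 150.26°
δ = |180° − 150.26°| = 29.74°
29.74° ≤ 2α = 61.93°  →  valid

δ = 29.74°, valid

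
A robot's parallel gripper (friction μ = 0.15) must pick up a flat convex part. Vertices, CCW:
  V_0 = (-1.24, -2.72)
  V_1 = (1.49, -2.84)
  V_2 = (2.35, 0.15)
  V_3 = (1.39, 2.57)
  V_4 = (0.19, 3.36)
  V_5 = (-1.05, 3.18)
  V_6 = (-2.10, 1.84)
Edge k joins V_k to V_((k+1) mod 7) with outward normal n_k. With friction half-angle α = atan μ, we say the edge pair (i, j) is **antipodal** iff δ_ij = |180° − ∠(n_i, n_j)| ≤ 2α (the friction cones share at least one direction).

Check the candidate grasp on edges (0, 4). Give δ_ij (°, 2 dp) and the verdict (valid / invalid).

α = atan 0.15 = 8.53°;  2α = 17.06°
edge 0: e_0 = (+2.73, -0.12);  n_0 = (-0.0439, -0.9990)
edge 4: e_4 = (-1.24, -0.18);  n_4 = (-0.1437, +0.9896)
∠(n_0, n_4) = 169.22°
δ = |180° − 169.22°| = 10.78°
10.78° ≤ 2α = 17.06°  →  valid

δ = 10.78°, valid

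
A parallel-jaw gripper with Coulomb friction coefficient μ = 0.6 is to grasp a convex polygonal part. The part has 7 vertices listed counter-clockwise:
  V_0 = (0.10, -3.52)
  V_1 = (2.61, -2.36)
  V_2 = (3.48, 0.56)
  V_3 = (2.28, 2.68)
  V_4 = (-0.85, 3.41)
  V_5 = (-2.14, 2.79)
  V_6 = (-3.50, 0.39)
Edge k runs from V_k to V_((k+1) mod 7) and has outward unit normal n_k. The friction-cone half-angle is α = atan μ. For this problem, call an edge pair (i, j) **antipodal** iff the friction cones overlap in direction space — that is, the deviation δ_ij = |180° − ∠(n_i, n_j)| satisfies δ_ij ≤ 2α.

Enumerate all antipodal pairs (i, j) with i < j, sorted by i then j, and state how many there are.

count = 9; pairs: (0,3), (0,4), (0,5), (1,4), (1,5), (1,6), (2,5), (2,6), (3,6)

α = atan 0.6 = 30.96°;  2α = 61.93°
n_0 = (+0.4195, -0.9077)
n_1 = (+0.9584, -0.2855)
n_2 = (+0.8703, +0.4926)
n_3 = (+0.2271, +0.9739)
n_4 = (-0.4332, +0.9013)
n_5 = (-0.8700, +0.4930)
n_6 = (-0.7357, -0.6773)
  (0,1): δ = 131.40°  ·
  (0,2): δ = 85.29°  ·
  (0,3): δ = 37.93°  ✓
  (0,4): δ = 0.87°  ✓
  (0,5): δ = 35.66°  ✓
  (0,6): δ = 107.83°  ·
  (1,2): δ = 133.90°  ·
  (1,3): δ = 86.54°  ·
  (1,4): δ = 47.74°  ✓
  (1,5): δ = 12.95°  ✓
  (1,6): δ = 59.23°  ✓
  (2,3): δ = 132.64°  ·
  (2,4): δ = 93.84°  ·
  (2,5): δ = 59.05°  ✓
  (2,6): δ = 13.12°  ✓
  (3,4): δ = 141.20°  ·
  (3,5): δ = 106.41°  ·
  (3,6): δ = 34.24°  ✓
  (4,5): δ = 145.21°  ·
  (4,6): δ = 73.03°  ·
  (5,6): δ = 107.82°  ·
antipodal pairs: 9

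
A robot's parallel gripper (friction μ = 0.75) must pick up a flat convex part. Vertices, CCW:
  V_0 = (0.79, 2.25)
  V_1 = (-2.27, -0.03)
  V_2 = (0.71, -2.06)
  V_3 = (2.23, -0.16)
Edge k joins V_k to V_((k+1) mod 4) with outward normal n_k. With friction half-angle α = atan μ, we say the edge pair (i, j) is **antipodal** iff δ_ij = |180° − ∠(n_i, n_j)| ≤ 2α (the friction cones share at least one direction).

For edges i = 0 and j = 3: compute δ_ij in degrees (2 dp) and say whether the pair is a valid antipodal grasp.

δ = 84.17°, invalid

α = atan 0.75 = 36.87°;  2α = 73.74°
edge 0: e_0 = (-3.06, -2.28);  n_0 = (-0.5975, +0.8019)
edge 3: e_3 = (-1.44, +2.41);  n_3 = (+0.8584, +0.5129)
∠(n_0, n_3) = 95.83°
δ = |180° − 95.83°| = 84.17°
84.17° > 2α = 73.74°  →  invalid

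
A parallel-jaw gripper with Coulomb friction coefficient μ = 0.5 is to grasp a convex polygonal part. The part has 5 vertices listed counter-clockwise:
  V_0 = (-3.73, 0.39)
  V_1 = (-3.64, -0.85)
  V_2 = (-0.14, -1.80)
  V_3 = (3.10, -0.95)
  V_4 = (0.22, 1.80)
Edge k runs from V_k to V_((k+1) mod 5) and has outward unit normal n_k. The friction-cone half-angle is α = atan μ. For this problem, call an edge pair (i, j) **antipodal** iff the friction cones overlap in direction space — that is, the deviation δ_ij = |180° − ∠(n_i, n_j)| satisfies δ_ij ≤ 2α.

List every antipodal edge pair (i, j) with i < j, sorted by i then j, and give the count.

count = 4; pairs: (0,3), (1,3), (1,4), (2,4)

α = atan 0.5 = 26.57°;  2α = 53.13°
n_0 = (-0.9974, -0.0724)
n_1 = (-0.2620, -0.9651)
n_2 = (+0.2538, -0.9673)
n_3 = (+0.6906, +0.7232)
n_4 = (-0.3362, +0.9418)
  (0,1): δ = 109.34°  ·
  (0,2): δ = 79.45°  ·
  (0,3): δ = 42.17°  ✓
  (0,4): δ = 105.49°  ·
  (1,2): δ = 150.11°  ·
  (1,3): δ = 28.49°  ✓
  (1,4): δ = 34.83°  ✓
  (2,3): δ = 58.38°  ·
  (2,4): δ = 4.94°  ✓
  (3,4): δ = 116.68°  ·
antipodal pairs: 4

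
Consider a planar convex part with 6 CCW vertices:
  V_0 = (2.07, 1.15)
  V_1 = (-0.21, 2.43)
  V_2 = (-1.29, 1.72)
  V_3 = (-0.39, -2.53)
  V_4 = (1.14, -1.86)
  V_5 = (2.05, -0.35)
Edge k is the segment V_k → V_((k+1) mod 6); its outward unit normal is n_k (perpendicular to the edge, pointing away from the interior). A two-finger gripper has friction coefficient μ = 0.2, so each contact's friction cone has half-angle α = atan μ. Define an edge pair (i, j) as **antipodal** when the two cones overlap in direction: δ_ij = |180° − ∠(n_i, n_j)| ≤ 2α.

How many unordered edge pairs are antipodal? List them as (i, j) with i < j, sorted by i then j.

count = 2; pairs: (1,3), (2,5)

α = atan 0.2 = 11.31°;  2α = 22.62°
n_0 = (+0.4895, +0.8720)
n_1 = (-0.5493, +0.8356)
n_2 = (-0.9783, -0.2072)
n_3 = (+0.4011, -0.9160)
n_4 = (+0.8565, -0.5162)
n_5 = (+0.9999, -0.0133)
  (0,1): δ = 117.37°  ·
  (0,2): δ = 48.73°  ·
  (0,3): δ = 52.96°  ·
  (0,4): δ = 88.23°  ·
  (0,5): δ = 118.55°  ·
  (1,2): δ = 111.36°  ·
  (1,3): δ = 9.67°  ✓
  (1,4): δ = 25.60°  ·
  (1,5): δ = 55.91°  ·
  (2,3): δ = 78.31°  ·
  (2,4): δ = 43.03°  ·
  (2,5): δ = 12.72°  ✓
  (3,4): δ = 144.72°  ·
  (3,5): δ = 114.41°  ·
  (4,5): δ = 149.69°  ·
antipodal pairs: 2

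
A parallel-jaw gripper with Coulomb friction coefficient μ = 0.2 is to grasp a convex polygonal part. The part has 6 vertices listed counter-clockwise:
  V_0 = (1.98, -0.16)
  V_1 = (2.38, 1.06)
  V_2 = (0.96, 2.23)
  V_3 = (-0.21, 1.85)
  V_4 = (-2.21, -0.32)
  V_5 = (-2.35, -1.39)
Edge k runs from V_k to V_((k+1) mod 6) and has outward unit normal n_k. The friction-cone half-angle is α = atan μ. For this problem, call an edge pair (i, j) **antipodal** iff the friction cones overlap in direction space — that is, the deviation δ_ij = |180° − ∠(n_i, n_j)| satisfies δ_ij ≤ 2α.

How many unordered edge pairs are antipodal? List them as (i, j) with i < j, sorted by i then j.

count = 2; pairs: (0,4), (2,5)

α = atan 0.2 = 11.31°;  2α = 22.62°
n_0 = (+0.9502, -0.3116)
n_1 = (+0.6359, +0.7718)
n_2 = (-0.3089, +0.9511)
n_3 = (-0.7353, +0.6777)
n_4 = (-0.9915, +0.1297)
n_5 = (+0.2733, -0.9619)
  (0,1): δ = 111.33°  ·
  (0,2): δ = 53.85°  ·
  (0,3): δ = 24.51°  ·
  (0,4): δ = 10.70°  ✓
  (0,5): δ = 124.01°  ·
  (1,2): δ = 122.52°  ·
  (1,3): δ = 93.18°  ·
  (1,4): δ = 57.97°  ·
  (1,5): δ = 55.34°  ·
  (2,3): δ = 150.66°  ·
  (2,4): δ = 115.45°  ·
  (2,5): δ = 2.14°  ✓
  (3,4): δ = 144.79°  ·
  (3,5): δ = 31.48°  ·
  (4,5): δ = 66.69°  ·
antipodal pairs: 2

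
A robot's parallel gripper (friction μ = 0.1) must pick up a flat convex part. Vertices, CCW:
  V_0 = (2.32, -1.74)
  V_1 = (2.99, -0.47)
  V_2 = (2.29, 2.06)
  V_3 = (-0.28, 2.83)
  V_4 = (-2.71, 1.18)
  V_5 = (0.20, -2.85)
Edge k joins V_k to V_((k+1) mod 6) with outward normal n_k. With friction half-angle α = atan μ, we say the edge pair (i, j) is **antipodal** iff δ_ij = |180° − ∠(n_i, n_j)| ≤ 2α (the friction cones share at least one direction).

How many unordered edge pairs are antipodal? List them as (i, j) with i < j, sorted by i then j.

count = 1; pairs: (3,5)

α = atan 0.1 = 5.71°;  2α = 11.42°
n_0 = (+0.8845, -0.4666)
n_1 = (+0.9638, +0.2667)
n_2 = (+0.2870, +0.9579)
n_3 = (-0.5618, +0.8273)
n_4 = (-0.8107, -0.5854)
n_5 = (+0.4639, -0.8859)
  (0,1): δ = 136.72°  ·
  (0,2): δ = 78.86°  ·
  (0,3): δ = 28.01°  ·
  (0,4): δ = 63.65°  ·
  (0,5): δ = 145.45°  ·
  (1,2): δ = 122.14°  ·
  (1,3): δ = 71.29°  ·
  (1,4): δ = 20.37°  ·
  (1,5): δ = 102.17°  ·
  (2,3): δ = 129.14°  ·
  (2,4): δ = 37.49°  ·
  (2,5): δ = 44.31°  ·
  (3,4): δ = 88.34°  ·
  (3,5): δ = 6.54°  ✓
  (4,5): δ = 98.20°  ·
antipodal pairs: 1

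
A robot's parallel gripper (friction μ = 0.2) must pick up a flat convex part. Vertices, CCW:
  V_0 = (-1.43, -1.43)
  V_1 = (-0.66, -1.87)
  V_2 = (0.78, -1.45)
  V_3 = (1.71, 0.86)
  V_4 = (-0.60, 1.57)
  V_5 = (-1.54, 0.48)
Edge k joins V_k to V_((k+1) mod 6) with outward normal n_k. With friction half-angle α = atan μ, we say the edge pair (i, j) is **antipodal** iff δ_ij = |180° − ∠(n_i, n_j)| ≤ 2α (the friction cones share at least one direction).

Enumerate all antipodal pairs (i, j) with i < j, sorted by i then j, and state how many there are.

count = 2; pairs: (0,3), (2,4)

α = atan 0.2 = 11.31°;  2α = 22.62°
n_0 = (-0.4961, -0.8682)
n_1 = (+0.2800, -0.9600)
n_2 = (+0.9276, -0.3735)
n_3 = (+0.2938, +0.9559)
n_4 = (-0.7573, +0.6531)
n_5 = (-0.9983, -0.0575)
  (0,1): δ = 133.99°  ·
  (0,2): δ = 82.18°  ·
  (0,3): δ = 12.66°  ✓
  (0,4): δ = 78.97°  ·
  (0,5): δ = 123.04°  ·
  (1,2): δ = 128.19°  ·
  (1,3): δ = 33.35°  ·
  (1,4): δ = 32.97°  ·
  (1,5): δ = 77.04°  ·
  (2,3): δ = 85.16°  ·
  (2,4): δ = 18.84°  ✓
  (2,5): δ = 25.23°  ·
  (3,4): δ = 113.69°  ·
  (3,5): δ = 69.62°  ·
  (4,5): δ = 135.93°  ·
antipodal pairs: 2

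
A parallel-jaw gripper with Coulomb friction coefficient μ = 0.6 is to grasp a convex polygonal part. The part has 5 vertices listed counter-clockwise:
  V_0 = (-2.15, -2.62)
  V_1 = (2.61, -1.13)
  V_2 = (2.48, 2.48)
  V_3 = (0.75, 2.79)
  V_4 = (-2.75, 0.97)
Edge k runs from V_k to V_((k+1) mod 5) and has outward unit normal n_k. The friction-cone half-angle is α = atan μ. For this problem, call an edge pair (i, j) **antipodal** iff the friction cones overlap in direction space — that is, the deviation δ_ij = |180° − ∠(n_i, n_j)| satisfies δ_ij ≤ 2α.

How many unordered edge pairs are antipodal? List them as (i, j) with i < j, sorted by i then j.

α = atan 0.6 = 30.96°;  2α = 61.93°
n_0 = (+0.2987, -0.9543)
n_1 = (+0.9994, +0.0360)
n_2 = (+0.1764, +0.9843)
n_3 = (-0.4614, +0.8872)
n_4 = (-0.9863, -0.1648)
  (0,1): δ = 105.32°  ·
  (0,2): δ = 27.54°  ✓
  (0,3): δ = 10.09°  ✓
  (0,4): δ = 82.11°  ·
  (1,2): δ = 102.22°  ·
  (1,3): δ = 64.59°  ·
  (1,4): δ = 7.43°  ✓
  (2,3): δ = 142.37°  ·
  (2,4): δ = 70.35°  ·
  (3,4): δ = 107.99°  ·
antipodal pairs: 3

count = 3; pairs: (0,2), (0,3), (1,4)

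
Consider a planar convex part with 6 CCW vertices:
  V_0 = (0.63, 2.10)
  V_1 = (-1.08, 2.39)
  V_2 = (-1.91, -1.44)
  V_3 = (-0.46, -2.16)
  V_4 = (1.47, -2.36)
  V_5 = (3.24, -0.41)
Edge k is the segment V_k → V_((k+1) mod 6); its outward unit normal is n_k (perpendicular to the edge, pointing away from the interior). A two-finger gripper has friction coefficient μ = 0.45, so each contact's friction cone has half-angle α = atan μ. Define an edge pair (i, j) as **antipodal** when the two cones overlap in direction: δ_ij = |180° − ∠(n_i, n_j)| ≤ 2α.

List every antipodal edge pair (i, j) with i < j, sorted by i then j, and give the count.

count = 5; pairs: (0,2), (0,3), (1,4), (2,5), (3,5)

α = atan 0.45 = 24.23°;  2α = 48.46°
n_0 = (+0.1672, +0.9859)
n_1 = (-0.9773, +0.2118)
n_2 = (-0.4447, -0.8957)
n_3 = (-0.1031, -0.9947)
n_4 = (+0.7405, -0.6721)
n_5 = (+0.6932, +0.7208)
  (0,1): δ = 92.60°  ·
  (0,2): δ = 16.78°  ✓
  (0,3): δ = 3.71°  ✓
  (0,4): δ = 57.40°  ·
  (0,5): δ = 145.74°  ·
  (1,2): δ = 104.18°  ·
  (1,3): δ = 83.69°  ·
  (1,4): δ = 30.00°  ✓
  (1,5): δ = 58.35°  ·
  (2,3): δ = 159.51°  ·
  (2,4): δ = 105.82°  ·
  (2,5): δ = 17.47°  ✓
  (3,4): δ = 126.31°  ·
  (3,5): δ = 37.96°  ✓
  (4,5): δ = 91.65°  ·
antipodal pairs: 5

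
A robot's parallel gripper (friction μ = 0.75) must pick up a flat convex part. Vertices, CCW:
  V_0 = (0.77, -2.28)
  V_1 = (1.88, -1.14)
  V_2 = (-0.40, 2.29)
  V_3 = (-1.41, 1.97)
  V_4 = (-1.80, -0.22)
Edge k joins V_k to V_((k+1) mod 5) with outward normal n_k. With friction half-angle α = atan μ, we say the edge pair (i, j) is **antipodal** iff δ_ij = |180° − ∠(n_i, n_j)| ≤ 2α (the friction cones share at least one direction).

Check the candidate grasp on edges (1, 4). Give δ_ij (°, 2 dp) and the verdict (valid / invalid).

δ = 17.67°, valid

α = atan 0.75 = 36.87°;  2α = 73.74°
edge 1: e_1 = (-2.28, +3.43);  n_1 = (+0.8328, +0.5536)
edge 4: e_4 = (+2.57, -2.06);  n_4 = (-0.6254, -0.7803)
∠(n_1, n_4) = 162.33°
δ = |180° − 162.33°| = 17.67°
17.67° ≤ 2α = 73.74°  →  valid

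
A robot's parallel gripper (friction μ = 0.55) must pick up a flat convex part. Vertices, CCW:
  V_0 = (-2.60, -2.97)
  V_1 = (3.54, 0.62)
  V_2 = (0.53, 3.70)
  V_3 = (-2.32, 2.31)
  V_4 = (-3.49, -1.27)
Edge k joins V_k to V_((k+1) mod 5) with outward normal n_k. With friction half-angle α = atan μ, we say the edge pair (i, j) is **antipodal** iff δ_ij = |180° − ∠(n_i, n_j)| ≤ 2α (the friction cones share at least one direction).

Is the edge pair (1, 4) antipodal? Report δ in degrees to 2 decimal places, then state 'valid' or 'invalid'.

δ = 16.71°, valid

α = atan 0.55 = 28.81°;  2α = 57.62°
edge 1: e_1 = (-3.01, +3.08);  n_1 = (+0.7152, +0.6989)
edge 4: e_4 = (+0.89, -1.70);  n_4 = (-0.8859, -0.4638)
∠(n_1, n_4) = 163.29°
δ = |180° − 163.29°| = 16.71°
16.71° ≤ 2α = 57.62°  →  valid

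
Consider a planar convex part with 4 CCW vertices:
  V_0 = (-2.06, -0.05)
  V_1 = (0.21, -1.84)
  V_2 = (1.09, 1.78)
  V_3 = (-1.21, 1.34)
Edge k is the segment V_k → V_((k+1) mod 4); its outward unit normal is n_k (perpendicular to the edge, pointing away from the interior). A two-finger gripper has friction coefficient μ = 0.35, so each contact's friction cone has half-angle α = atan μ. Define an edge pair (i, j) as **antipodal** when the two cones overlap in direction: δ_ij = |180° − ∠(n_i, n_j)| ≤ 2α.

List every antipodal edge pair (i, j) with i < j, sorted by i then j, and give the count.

α = atan 0.35 = 19.29°;  2α = 38.58°
n_0 = (-0.6192, -0.7852)
n_1 = (+0.9717, -0.2362)
n_2 = (-0.1879, +0.9822)
n_3 = (-0.8531, +0.5217)
  (0,1): δ = 65.41°  ·
  (0,2): δ = 49.09°  ·
  (0,3): δ = 96.81°  ·
  (1,2): δ = 65.51°  ·
  (1,3): δ = 17.78°  ✓
  (2,3): δ = 132.28°  ·
antipodal pairs: 1

count = 1; pairs: (1,3)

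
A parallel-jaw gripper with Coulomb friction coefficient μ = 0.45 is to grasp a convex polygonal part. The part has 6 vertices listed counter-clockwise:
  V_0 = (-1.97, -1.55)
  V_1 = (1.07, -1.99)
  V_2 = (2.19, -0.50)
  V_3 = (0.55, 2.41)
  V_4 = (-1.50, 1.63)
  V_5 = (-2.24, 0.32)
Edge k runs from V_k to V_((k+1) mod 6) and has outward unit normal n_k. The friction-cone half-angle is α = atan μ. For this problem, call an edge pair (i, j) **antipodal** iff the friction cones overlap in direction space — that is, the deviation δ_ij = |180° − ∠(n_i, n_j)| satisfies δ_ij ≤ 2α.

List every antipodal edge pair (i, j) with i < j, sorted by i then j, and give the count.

count = 5; pairs: (0,3), (1,3), (1,4), (1,5), (2,5)

α = atan 0.45 = 24.23°;  2α = 48.46°
n_0 = (-0.1432, -0.9897)
n_1 = (+0.7994, -0.6009)
n_2 = (+0.8712, +0.4910)
n_3 = (-0.3556, +0.9346)
n_4 = (-0.8707, +0.4918)
n_5 = (-0.9897, -0.1429)
  (0,1): δ = 118.70°  ·
  (0,2): δ = 52.36°  ·
  (0,3): δ = 29.07°  ✓
  (0,4): δ = 68.77°  ·
  (0,5): δ = 106.45°  ·
  (1,2): δ = 113.66°  ·
  (1,3): δ = 32.24°  ✓
  (1,4): δ = 7.47°  ✓
  (1,5): δ = 45.15°  ✓
  (2,3): δ = 98.57°  ·
  (2,4): δ = 58.87°  ·
  (2,5): δ = 21.19°  ✓
  (3,4): δ = 140.29°  ·
  (3,5): δ = 102.62°  ·
  (4,5): δ = 142.32°  ·
antipodal pairs: 5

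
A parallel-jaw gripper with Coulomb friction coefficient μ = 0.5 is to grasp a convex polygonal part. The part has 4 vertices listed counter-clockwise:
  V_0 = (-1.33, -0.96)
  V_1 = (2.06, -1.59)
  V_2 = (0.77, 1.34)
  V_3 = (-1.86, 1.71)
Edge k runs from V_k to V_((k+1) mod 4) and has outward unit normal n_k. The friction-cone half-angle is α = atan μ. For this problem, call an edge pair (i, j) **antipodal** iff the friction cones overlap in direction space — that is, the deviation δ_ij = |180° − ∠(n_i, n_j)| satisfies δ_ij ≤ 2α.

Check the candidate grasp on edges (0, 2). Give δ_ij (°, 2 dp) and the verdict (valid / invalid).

δ = 2.52°, valid

α = atan 0.5 = 26.57°;  2α = 53.13°
edge 0: e_0 = (+3.39, -0.63);  n_0 = (-0.1827, -0.9832)
edge 2: e_2 = (-2.63, +0.37);  n_2 = (+0.1393, +0.9902)
∠(n_0, n_2) = 177.48°
δ = |180° − 177.48°| = 2.52°
2.52° ≤ 2α = 53.13°  →  valid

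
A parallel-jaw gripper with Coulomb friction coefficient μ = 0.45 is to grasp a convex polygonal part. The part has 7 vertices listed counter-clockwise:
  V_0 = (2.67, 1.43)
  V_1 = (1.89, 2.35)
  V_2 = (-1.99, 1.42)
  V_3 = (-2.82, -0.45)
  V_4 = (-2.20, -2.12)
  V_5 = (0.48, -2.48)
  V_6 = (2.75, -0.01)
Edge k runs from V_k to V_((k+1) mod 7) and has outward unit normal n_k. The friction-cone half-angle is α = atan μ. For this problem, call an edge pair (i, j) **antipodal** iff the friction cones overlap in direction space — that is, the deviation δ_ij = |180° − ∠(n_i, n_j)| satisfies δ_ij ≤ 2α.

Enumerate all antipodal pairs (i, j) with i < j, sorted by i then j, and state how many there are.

α = atan 0.45 = 24.23°;  2α = 48.46°
n_0 = (+0.7628, +0.6467)
n_1 = (-0.2331, +0.9725)
n_2 = (-0.9140, +0.4057)
n_3 = (-0.9375, -0.3480)
n_4 = (-0.1331, -0.9911)
n_5 = (+0.7363, -0.6767)
n_6 = (+0.9985, +0.0555)
  (0,1): δ = 116.81°  ·
  (0,2): δ = 64.23°  ·
  (0,3): δ = 19.92°  ✓
  (0,4): δ = 42.06°  ✓
  (0,5): δ = 97.12°  ·
  (0,6): δ = 142.89°  ·
  (1,2): δ = 127.41°  ·
  (1,3): δ = 83.11°  ·
  (1,4): δ = 21.13°  ✓
  (1,5): δ = 33.94°  ✓
  (1,6): δ = 79.70°  ·
  (2,3): δ = 135.70°  ·
  (2,4): δ = 73.72°  ·
  (2,5): δ = 18.65°  ✓
  (2,6): δ = 27.11°  ✓
  (3,4): δ = 118.02°  ·
  (3,5): δ = 62.95°  ·
  (3,6): δ = 17.19°  ✓
  (4,5): δ = 124.93°  ·
  (4,6): δ = 79.17°  ·
  (5,6): δ = 134.24°  ·
antipodal pairs: 7

count = 7; pairs: (0,3), (0,4), (1,4), (1,5), (2,5), (2,6), (3,6)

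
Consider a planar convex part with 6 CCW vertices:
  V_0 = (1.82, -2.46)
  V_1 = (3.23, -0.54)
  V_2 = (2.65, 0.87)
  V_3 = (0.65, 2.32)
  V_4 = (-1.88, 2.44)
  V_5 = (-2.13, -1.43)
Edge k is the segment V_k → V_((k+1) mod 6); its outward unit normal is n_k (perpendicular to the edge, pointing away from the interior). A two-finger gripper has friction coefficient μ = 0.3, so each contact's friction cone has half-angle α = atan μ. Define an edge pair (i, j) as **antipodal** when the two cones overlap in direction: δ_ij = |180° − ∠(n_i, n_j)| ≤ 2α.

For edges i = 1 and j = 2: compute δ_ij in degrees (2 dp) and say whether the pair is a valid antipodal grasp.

α = atan 0.3 = 16.70°;  2α = 33.40°
edge 1: e_1 = (-0.58, +1.41);  n_1 = (+0.9248, +0.3804)
edge 2: e_2 = (-2.00, +1.45);  n_2 = (+0.5870, +0.8096)
∠(n_1, n_2) = 31.70°
δ = |180° − 31.70°| = 148.30°
148.30° > 2α = 33.40°  →  invalid

δ = 148.30°, invalid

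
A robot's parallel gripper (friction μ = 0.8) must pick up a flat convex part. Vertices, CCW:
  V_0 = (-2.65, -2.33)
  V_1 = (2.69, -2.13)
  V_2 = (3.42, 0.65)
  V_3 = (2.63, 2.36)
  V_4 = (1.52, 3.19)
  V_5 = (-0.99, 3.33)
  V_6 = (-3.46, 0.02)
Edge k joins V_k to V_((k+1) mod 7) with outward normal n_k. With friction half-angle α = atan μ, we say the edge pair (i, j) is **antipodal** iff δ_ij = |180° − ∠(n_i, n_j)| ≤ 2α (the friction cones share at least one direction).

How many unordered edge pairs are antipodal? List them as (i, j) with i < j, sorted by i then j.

α = atan 0.8 = 38.66°;  2α = 77.32°
n_0 = (+0.0374, -0.9993)
n_1 = (+0.9672, -0.2540)
n_2 = (+0.9078, +0.4194)
n_3 = (+0.5988, +0.8009)
n_4 = (+0.0557, +0.9984)
n_5 = (-0.8015, +0.5981)
n_6 = (-0.9454, -0.3259)
  (0,1): δ = 106.86°  ·
  (0,2): δ = 67.35°  ✓
  (0,3): δ = 38.93°  ✓
  (0,4): δ = 5.34°  ✓
  (0,5): δ = 51.12°  ✓
  (0,6): δ = 106.87°  ·
  (1,2): δ = 140.49°  ·
  (1,3): δ = 112.07°  ·
  (1,4): δ = 78.48°  ·
  (1,5): δ = 22.02°  ✓
  (1,6): δ = 33.73°  ✓
  (2,3): δ = 151.58°  ·
  (2,4): δ = 117.99°  ·
  (2,5): δ = 61.53°  ✓
  (2,6): δ = 5.78°  ✓
  (3,4): δ = 146.41°  ·
  (3,5): δ = 89.94°  ·
  (3,6): δ = 34.19°  ✓
  (4,5): δ = 123.54°  ·
  (4,6): δ = 67.79°  ✓
  (5,6): δ = 124.25°  ·
antipodal pairs: 10

count = 10; pairs: (0,2), (0,3), (0,4), (0,5), (1,5), (1,6), (2,5), (2,6), (3,6), (4,6)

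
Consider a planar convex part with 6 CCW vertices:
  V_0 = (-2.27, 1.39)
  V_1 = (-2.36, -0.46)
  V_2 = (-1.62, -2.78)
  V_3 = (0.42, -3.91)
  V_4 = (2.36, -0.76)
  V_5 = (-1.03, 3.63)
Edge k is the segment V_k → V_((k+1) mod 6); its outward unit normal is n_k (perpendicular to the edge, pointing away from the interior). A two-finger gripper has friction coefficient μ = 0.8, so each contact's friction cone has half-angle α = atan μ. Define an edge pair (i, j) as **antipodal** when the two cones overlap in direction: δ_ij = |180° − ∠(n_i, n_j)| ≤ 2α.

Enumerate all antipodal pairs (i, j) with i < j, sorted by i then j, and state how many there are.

α = atan 0.8 = 38.66°;  2α = 77.32°
n_0 = (-0.9988, +0.0486)
n_1 = (-0.9527, -0.3039)
n_2 = (-0.4846, -0.8748)
n_3 = (+0.8515, -0.5244)
n_4 = (+0.7915, +0.6112)
n_5 = (-0.8749, +0.4843)
  (0,1): δ = 159.52°  ·
  (0,2): δ = 116.20°  ·
  (0,3): δ = 28.84°  ✓
  (0,4): δ = 40.46°  ✓
  (0,5): δ = 153.82°  ·
  (1,2): δ = 136.67°  ·
  (1,3): δ = 49.32°  ✓
  (1,4): δ = 19.98°  ✓
  (1,5): δ = 133.34°  ·
  (2,3): δ = 92.64°  ·
  (2,4): δ = 23.34°  ✓
  (2,5): δ = 90.02°  ·
  (3,4): δ = 110.70°  ·
  (3,5): δ = 2.66°  ✓
  (4,5): δ = 66.64°  ✓
antipodal pairs: 7

count = 7; pairs: (0,3), (0,4), (1,3), (1,4), (2,4), (3,5), (4,5)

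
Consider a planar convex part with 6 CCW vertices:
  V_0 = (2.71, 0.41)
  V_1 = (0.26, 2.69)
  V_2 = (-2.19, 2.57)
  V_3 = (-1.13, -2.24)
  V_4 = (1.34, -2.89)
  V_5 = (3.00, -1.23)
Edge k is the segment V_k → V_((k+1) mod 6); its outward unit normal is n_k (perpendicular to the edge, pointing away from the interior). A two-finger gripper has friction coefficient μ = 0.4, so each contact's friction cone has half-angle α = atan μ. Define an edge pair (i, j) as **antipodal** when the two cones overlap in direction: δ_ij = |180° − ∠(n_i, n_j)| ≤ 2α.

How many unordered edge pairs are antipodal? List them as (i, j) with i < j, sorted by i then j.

α = atan 0.4 = 21.80°;  2α = 43.60°
n_0 = (+0.6813, +0.7320)
n_1 = (-0.0489, +0.9988)
n_2 = (-0.9766, -0.2152)
n_3 = (-0.2545, -0.9671)
n_4 = (+0.7071, -0.7071)
n_5 = (+0.9847, +0.1741)
  (0,1): δ = 134.25°  ·
  (0,2): δ = 34.63°  ✓
  (0,3): δ = 28.20°  ✓
  (0,4): δ = 87.94°  ·
  (0,5): δ = 142.97°  ·
  (1,2): δ = 80.38°  ·
  (1,3): δ = 17.55°  ✓
  (1,4): δ = 42.20°  ✓
  (1,5): δ = 97.22°  ·
  (2,3): δ = 117.17°  ·
  (2,4): δ = 57.43°  ·
  (2,5): δ = 2.40°  ✓
  (3,4): δ = 120.26°  ·
  (3,5): δ = 65.23°  ·
  (4,5): δ = 124.97°  ·
antipodal pairs: 5

count = 5; pairs: (0,2), (0,3), (1,3), (1,4), (2,5)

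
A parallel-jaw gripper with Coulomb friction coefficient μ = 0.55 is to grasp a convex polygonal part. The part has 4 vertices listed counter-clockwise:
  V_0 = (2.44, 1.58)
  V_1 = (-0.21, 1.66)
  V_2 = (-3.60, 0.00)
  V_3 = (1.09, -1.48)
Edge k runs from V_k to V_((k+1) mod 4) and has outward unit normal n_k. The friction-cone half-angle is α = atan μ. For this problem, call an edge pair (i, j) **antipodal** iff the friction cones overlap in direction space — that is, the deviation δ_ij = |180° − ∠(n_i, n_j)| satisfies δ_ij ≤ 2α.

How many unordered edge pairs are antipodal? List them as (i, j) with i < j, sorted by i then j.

count = 3; pairs: (0,2), (1,2), (1,3)

α = atan 0.55 = 28.81°;  2α = 57.62°
n_0 = (+0.0302, +0.9995)
n_1 = (-0.4398, +0.8981)
n_2 = (-0.3009, -0.9536)
n_3 = (+0.9149, -0.4036)
  (0,1): δ = 152.18°  ·
  (0,2): δ = 15.78°  ✓
  (0,3): δ = 67.92°  ·
  (1,2): δ = 43.60°  ✓
  (1,3): δ = 40.10°  ✓
  (2,3): δ = 96.29°  ·
antipodal pairs: 3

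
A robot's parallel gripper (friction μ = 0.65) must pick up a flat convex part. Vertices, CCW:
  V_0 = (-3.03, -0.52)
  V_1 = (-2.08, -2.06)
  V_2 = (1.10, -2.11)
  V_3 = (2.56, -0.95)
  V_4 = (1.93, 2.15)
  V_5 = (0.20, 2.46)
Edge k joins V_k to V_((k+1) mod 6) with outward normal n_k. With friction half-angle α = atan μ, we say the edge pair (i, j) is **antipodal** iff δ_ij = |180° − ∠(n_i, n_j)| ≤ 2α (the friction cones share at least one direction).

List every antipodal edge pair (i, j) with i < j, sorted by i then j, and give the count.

α = atan 0.65 = 33.02°;  2α = 66.05°
n_0 = (-0.8511, -0.5250)
n_1 = (-0.0157, -0.9999)
n_2 = (+0.6221, -0.7830)
n_3 = (+0.9800, +0.1992)
n_4 = (+0.1764, +0.9843)
n_5 = (-0.6781, +0.7350)
  (0,1): δ = 122.57°  ·
  (0,2): δ = 83.20°  ·
  (0,3): δ = 20.18°  ✓
  (0,4): δ = 48.17°  ✓
  (0,5): δ = 101.02°  ·
  (1,2): δ = 140.63°  ·
  (1,3): δ = 77.61°  ·
  (1,4): δ = 9.26°  ✓
  (1,5): δ = 43.60°  ✓
  (2,3): δ = 116.98°  ·
  (2,4): δ = 48.63°  ✓
  (2,5): δ = 4.23°  ✓
  (3,4): δ = 111.65°  ·
  (3,5): δ = 58.79°  ✓
  (4,5): δ = 127.15°  ·
antipodal pairs: 7

count = 7; pairs: (0,3), (0,4), (1,4), (1,5), (2,4), (2,5), (3,5)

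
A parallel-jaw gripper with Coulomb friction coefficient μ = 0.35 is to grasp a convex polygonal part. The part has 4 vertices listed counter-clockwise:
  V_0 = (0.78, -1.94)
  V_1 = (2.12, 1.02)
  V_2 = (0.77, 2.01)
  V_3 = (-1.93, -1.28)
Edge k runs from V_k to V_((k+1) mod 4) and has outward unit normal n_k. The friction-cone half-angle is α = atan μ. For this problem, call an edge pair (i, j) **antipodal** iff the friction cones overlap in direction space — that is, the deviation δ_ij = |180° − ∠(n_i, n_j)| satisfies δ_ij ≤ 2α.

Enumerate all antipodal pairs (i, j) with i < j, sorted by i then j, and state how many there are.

count = 2; pairs: (0,2), (1,3)

α = atan 0.35 = 19.29°;  2α = 38.58°
n_0 = (+0.9110, -0.4124)
n_1 = (+0.5914, +0.8064)
n_2 = (-0.7730, +0.6344)
n_3 = (-0.2366, -0.9716)
  (0,1): δ = 101.90°  ·
  (0,2): δ = 15.02°  ✓
  (0,3): δ = 100.67°  ·
  (1,2): δ = 93.12°  ·
  (1,3): δ = 22.57°  ✓
  (2,3): δ = 64.31°  ·
antipodal pairs: 2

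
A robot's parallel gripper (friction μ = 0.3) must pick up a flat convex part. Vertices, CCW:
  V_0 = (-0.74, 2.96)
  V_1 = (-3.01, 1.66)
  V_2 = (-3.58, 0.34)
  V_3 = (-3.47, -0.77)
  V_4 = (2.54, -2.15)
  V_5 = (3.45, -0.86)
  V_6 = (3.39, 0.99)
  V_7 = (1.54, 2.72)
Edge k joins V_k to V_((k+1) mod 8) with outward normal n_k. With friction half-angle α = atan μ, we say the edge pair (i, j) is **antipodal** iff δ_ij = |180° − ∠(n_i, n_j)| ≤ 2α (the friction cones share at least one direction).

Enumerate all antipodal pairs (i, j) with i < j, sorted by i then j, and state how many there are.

α = atan 0.3 = 16.70°;  2α = 33.40°
n_0 = (-0.4970, +0.8678)
n_1 = (-0.9181, +0.3964)
n_2 = (-0.9951, -0.0986)
n_3 = (-0.2238, -0.9746)
n_4 = (+0.8171, -0.5764)
n_5 = (+0.9995, +0.0324)
n_6 = (+0.6830, +0.7304)
n_7 = (+0.1047, +0.9945)
  (0,1): δ = 143.15°  ·
  (0,2): δ = 114.14°  ·
  (0,3): δ = 42.73°  ·
  (0,4): δ = 25.00°  ✓
  (0,5): δ = 62.06°  ·
  (0,6): δ = 107.12°  ·
  (0,7): δ = 144.19°  ·
  (1,2): δ = 150.98°  ·
  (1,3): δ = 79.58°  ·
  (1,4): δ = 11.84°  ✓
  (1,5): δ = 25.21°  ✓
  (1,6): δ = 70.28°  ·
  (1,7): δ = 107.35°  ·
  (2,3): δ = 108.59°  ·
  (2,4): δ = 40.86°  ·
  (2,5): δ = 3.80°  ✓
  (2,6): δ = 41.26°  ·
  (2,7): δ = 78.33°  ·
  (3,4): δ = 112.27°  ·
  (3,5): δ = 75.21°  ·
  (3,6): δ = 30.15°  ✓
  (3,7): δ = 6.92°  ✓
  (4,5): δ = 142.94°  ·
  (4,6): δ = 97.88°  ·
  (4,7): δ = 60.81°  ·
  (5,6): δ = 134.94°  ·
  (5,7): δ = 97.87°  ·
  (6,7): δ = 142.93°  ·
antipodal pairs: 6

count = 6; pairs: (0,4), (1,4), (1,5), (2,5), (3,6), (3,7)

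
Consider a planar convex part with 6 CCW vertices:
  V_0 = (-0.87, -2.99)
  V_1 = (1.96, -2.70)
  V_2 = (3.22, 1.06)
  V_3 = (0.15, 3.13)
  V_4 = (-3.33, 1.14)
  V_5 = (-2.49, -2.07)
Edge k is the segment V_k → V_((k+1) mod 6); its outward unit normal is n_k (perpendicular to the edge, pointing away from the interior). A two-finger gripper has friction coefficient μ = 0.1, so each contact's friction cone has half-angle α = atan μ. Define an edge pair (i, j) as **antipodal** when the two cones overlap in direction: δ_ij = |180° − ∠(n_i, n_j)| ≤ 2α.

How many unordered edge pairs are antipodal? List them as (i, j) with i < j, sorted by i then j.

α = atan 0.1 = 5.71°;  2α = 11.42°
n_0 = (+0.1019, -0.9948)
n_1 = (+0.9482, -0.3177)
n_2 = (+0.5591, +0.8291)
n_3 = (-0.4964, +0.8681)
n_4 = (-0.9674, -0.2532)
n_5 = (-0.4938, -0.8696)
  (0,1): δ = 114.38°  ·
  (0,2): δ = 39.84°  ·
  (0,3): δ = 23.91°  ·
  (0,4): δ = 98.81°  ·
  (0,5): δ = 144.56°  ·
  (1,2): δ = 105.46°  ·
  (1,3): δ = 41.71°  ·
  (1,4): δ = 33.19°  ·
  (1,5): δ = 78.93°  ·
  (2,3): δ = 116.25°  ·
  (2,4): δ = 41.35°  ·
  (2,5): δ = 4.40°  ✓
  (3,4): δ = 105.10°  ·
  (3,5): δ = 59.35°  ·
  (4,5): δ = 134.26°  ·
antipodal pairs: 1

count = 1; pairs: (2,5)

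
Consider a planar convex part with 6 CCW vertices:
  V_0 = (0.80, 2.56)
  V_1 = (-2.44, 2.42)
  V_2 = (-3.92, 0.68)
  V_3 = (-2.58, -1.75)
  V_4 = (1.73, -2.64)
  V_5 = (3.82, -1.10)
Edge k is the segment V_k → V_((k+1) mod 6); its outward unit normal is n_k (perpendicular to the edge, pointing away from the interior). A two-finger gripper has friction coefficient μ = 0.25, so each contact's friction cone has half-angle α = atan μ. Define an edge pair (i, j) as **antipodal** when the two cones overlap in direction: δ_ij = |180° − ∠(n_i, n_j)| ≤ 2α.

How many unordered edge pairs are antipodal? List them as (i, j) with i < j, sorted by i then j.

count = 3; pairs: (0,3), (1,4), (2,5)

α = atan 0.25 = 14.04°;  2α = 28.07°
n_0 = (-0.0432, +0.9991)
n_1 = (-0.7617, +0.6479)
n_2 = (-0.8757, -0.4829)
n_3 = (-0.2022, -0.9793)
n_4 = (+0.5932, -0.8051)
n_5 = (+0.7713, +0.6364)
  (0,1): δ = 132.86°  ·
  (0,2): δ = 63.60°  ·
  (0,3): δ = 14.14°  ✓
  (0,4): δ = 33.91°  ·
  (0,5): δ = 127.05°  ·
  (1,2): δ = 110.74°  ·
  (1,3): δ = 61.28°  ·
  (1,4): δ = 13.23°  ✓
  (1,5): δ = 79.91°  ·
  (2,3): δ = 130.54°  ·
  (2,4): δ = 82.49°  ·
  (2,5): δ = 10.65°  ✓
  (3,4): δ = 131.95°  ·
  (3,5): δ = 38.81°  ·
  (4,5): δ = 86.86°  ·
antipodal pairs: 3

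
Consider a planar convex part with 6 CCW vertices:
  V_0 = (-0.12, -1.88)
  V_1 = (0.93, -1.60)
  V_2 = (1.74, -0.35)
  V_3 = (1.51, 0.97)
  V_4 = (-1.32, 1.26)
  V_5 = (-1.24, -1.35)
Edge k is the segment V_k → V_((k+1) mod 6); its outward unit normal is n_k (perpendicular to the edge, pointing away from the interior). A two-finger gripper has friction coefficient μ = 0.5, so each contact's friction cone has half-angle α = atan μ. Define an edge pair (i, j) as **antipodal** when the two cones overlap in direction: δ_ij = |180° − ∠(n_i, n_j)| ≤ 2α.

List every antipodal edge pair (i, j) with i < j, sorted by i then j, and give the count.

α = atan 0.5 = 26.57°;  2α = 53.13°
n_0 = (+0.2577, -0.9662)
n_1 = (+0.8392, -0.5438)
n_2 = (+0.9852, +0.1717)
n_3 = (+0.1019, +0.9948)
n_4 = (-0.9995, -0.0306)
n_5 = (-0.4277, -0.9039)
  (0,1): δ = 137.87°  ·
  (0,2): δ = 95.05°  ·
  (0,3): δ = 20.78°  ✓
  (0,4): δ = 76.82°  ·
  (0,5): δ = 139.74°  ·
  (1,2): δ = 137.17°  ·
  (1,3): δ = 62.91°  ·
  (1,4): δ = 34.70°  ✓
  (1,5): δ = 97.62°  ·
  (2,3): δ = 105.74°  ·
  (2,4): δ = 8.13°  ✓
  (2,5): δ = 54.79°  ·
  (3,4): δ = 82.39°  ·
  (3,5): δ = 19.47°  ✓
  (4,5): δ = 117.08°  ·
antipodal pairs: 4

count = 4; pairs: (0,3), (1,4), (2,4), (3,5)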